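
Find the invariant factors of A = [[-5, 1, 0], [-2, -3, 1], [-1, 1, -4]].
The Jordan structure of A has elementary divisors (x + 4)^3. Arranging the block sizes at each eigenvalue in decreasing order and taking row products gives the invariant factors.

Invariant factors (smallest first, each dividing the next): (x + 4)^3.

Check: the last factor (x + 4)^3 is the minimal polynomial, and the product (x + 4)^3 is the characteristic polynomial.

(x + 4)^3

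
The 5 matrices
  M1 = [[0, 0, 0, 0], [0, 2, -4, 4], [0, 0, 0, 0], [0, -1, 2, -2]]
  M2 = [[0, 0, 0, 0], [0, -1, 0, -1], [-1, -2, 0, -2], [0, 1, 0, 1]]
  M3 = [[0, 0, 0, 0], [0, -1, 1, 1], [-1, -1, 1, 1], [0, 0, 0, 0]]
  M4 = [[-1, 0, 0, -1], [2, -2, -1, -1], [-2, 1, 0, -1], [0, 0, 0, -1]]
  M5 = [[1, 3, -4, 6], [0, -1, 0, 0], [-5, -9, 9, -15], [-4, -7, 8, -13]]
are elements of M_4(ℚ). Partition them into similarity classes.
4 classes: {M1}, {M2}, {M3}, {M4, M5}

Characteristic polynomials: χ_{M1} = x^4, χ_{M2} = x^4, χ_{M3} = x^4, χ_{M4} = (x + 1)^4, χ_{M5} = (x + 1)^4.

{M1}: invariant factors x, x, x^2.

{M2}: invariant factors x^2, x^2.

{M3}: invariant factors x, x^3.

{M4, M5}: invariant factors (x + 1)^2, (x + 1)^2.

Matrices are similar if and only if their invariant-factor lists agree; the partition into similarity classes is {M1}, {M2}, {M3}, {M4, M5}.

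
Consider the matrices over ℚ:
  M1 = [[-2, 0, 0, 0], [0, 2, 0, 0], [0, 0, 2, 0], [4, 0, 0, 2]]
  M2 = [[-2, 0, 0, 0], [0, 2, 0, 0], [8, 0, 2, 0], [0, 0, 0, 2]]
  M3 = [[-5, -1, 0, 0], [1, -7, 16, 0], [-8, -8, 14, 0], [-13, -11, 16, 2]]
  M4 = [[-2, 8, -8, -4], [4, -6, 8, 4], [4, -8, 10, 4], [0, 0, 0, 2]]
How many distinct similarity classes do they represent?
2 classes: {M1, M2, M4}, {M3}

Characteristic polynomials: χ_{M1} = (x - 2)^3(x + 2), χ_{M2} = (x - 2)^3(x + 2), χ_{M3} = (x - 2)^3(x + 2), χ_{M4} = (x - 2)^3(x + 2).

{M1, M2, M4}: invariant factors x - 2, x - 2, (x - 2)(x + 2).

{M3}: invariant factors x - 2, (x - 2)^2(x + 2).

Matrices are similar if and only if their invariant-factor lists agree; the partition into similarity classes is {M1, M2, M4}, {M3}.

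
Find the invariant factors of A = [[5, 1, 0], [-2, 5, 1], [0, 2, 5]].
(x - 5)^3

The Jordan structure of A has elementary divisors (x - 5)^3. Arranging the block sizes at each eigenvalue in decreasing order and taking row products gives the invariant factors.

Invariant factors (smallest first, each dividing the next): (x - 5)^3.

Check: the last factor (x - 5)^3 is the minimal polynomial, and the product (x - 5)^3 is the characteristic polynomial.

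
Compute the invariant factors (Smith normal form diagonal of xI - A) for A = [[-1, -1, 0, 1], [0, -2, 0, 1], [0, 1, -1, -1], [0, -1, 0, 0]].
x + 1, x + 1, (x + 1)^2

The Jordan structure of A has elementary divisors (x + 1)^2, (x + 1), (x + 1). Arranging the block sizes at each eigenvalue in decreasing order and taking row products gives the invariant factors.

Invariant factors (smallest first, each dividing the next): x + 1, x + 1, (x + 1)^2.

Check: the last factor (x + 1)^2 is the minimal polynomial, and the product (x + 1)^4 is the characteristic polynomial.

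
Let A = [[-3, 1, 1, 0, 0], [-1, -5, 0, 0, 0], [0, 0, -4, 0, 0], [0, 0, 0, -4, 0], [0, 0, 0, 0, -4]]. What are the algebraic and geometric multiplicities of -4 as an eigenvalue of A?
The characteristic polynomial is (x + 4)^5, so the factor x + 4 appears with exponent 5: the algebraic multiplicity is 5.

rank(A + 4I) = 2, so the eigenspace has dimension 5 - 2 = 3: the geometric multiplicity is 3.

Since 3 < 5, A is not diagonalizable.

algebraic multiplicity 5, geometric multiplicity 3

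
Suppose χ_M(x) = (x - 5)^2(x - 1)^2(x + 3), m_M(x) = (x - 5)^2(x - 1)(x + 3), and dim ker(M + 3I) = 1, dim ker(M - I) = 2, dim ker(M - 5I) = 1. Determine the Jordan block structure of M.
Jordan blocks: (-3, 1), (1, 1), (1, 1), (5, 2)

λ = -3: algebraic multiplicity 1 (exponent in χ_M), largest block size 1 (exponent in m_M), 1 block (geometric multiplicity). This forces block sizes [1].
λ = 1: algebraic multiplicity 2 (exponent in χ_M), largest block size 1 (exponent in m_M), 2 blocks (geometric multiplicity). These force block sizes [1, 1].
λ = 5: algebraic multiplicity 2 (exponent in χ_M), largest block size 2 (exponent in m_M), 1 block (geometric multiplicity). This forces block sizes [2].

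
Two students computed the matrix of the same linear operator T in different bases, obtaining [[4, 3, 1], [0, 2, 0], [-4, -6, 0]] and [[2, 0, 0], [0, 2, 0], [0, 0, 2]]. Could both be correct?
Both have characteristic polynomial (x - 2)^3, but the minimal polynomial of A is (x - 2)^2 while the minimal polynomial of B is x - 2. The minimal polynomial is a similarity invariant, so A and B are not similar.

No.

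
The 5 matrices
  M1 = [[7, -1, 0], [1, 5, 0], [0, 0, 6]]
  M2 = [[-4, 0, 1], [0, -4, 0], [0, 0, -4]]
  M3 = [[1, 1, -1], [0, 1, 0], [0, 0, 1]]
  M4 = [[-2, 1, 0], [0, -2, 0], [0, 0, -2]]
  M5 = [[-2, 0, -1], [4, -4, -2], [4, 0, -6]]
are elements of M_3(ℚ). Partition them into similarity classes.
4 classes: {M1}, {M2, M5}, {M3}, {M4}

Characteristic polynomials: χ_{M1} = (x - 6)^3, χ_{M2} = (x + 4)^3, χ_{M3} = (x - 1)^3, χ_{M4} = (x + 2)^3, χ_{M5} = (x + 4)^3.

{M1}: invariant factors x - 6, (x - 6)^2.

{M2, M5}: invariant factors x + 4, (x + 4)^2.

{M3}: invariant factors x - 1, (x - 1)^2.

{M4}: invariant factors x + 2, (x + 2)^2.

Matrices are similar if and only if their invariant-factor lists agree; the partition into similarity classes is {M1}, {M2, M5}, {M3}, {M4}.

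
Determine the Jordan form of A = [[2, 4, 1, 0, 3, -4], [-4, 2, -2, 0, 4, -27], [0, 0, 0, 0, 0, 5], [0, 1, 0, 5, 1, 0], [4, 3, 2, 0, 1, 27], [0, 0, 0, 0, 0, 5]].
J = [[0, 1, 0, 0, 0, 0], [0, 0, 0, 0, 0, 0], [0, 0, 0, 0, 0, 0], [0, 0, 0, 5, 1, 0], [0, 0, 0, 0, 5, 0], [0, 0, 0, 0, 0, 5]]

The characteristic polynomial is det(xI - A) = x^3(x - 5)^3, so the eigenvalues are 0 (algebraic multiplicity 3), 5 (algebraic multiplicity 3).

For λ = 0: rank(A) = 4, rank(A^2) = 3. The eigenspace has dimension 6 - 4 = 2, so there are 2 Jordan blocks; the rank sequence gives block sizes [2, 1].

For λ = 5: rank(A - 5I) = 4, rank((A - 5I)^2) = 3. The eigenspace has dimension 6 - 4 = 2, so there are 2 Jordan blocks; the rank sequence gives block sizes [2, 1].

Assembling the blocks gives the Jordan form J above.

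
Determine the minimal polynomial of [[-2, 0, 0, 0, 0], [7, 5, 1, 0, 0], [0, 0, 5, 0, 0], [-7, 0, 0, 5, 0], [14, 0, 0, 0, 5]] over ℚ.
m_A(x) = (x - 5)^2(x + 2)

The characteristic polynomial factors as (x - 5)^4(x + 2). The minimal polynomial is ∏(x - λ)^{k_λ} where k_λ is the size of the largest Jordan block at λ.

For λ = -2: rank(A + 2I) = 4, and the largest Jordan block has size 1 (the smallest k with rank((A + 2I)^k) = rank((A + 2I)^(k+1))).
For λ = 5: rank(A - 5I) = 2, and the largest Jordan block has size 2 (the smallest k with rank((A - 5I)^k) = rank((A - 5I)^(k+1))).

So m_A(x) = (x - 5)^2(x + 2).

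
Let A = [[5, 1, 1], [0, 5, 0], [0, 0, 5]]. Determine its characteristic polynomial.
χ_A(x) = (x - 5)^3

xI - A = [[x - 5, -1, -1], [0, x - 5, 0], [0, 0, x - 5]].

Expanding det(xI - A) along the first row:
det(xI - A) = + (x - 5)·det([[x - 5, 0], [0, x - 5]]) - (-1)·det([[0, 0], [0, x - 5]]) + (-1)·det([[0, x - 5], [0, 0]]).

Evaluating gives χ_A(x) = x^3 - 15x^2 + 75x - 125 = (x - 5)^3.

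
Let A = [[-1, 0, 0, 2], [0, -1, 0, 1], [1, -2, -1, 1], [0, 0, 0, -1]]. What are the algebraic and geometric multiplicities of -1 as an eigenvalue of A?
The characteristic polynomial is (x + 1)^4, so the factor x + 1 appears with exponent 4: the algebraic multiplicity is 4.

rank(A + I) = 2, so the eigenspace has dimension 4 - 2 = 2: the geometric multiplicity is 2.

Since 2 < 4, A is not diagonalizable.

algebraic multiplicity 4, geometric multiplicity 2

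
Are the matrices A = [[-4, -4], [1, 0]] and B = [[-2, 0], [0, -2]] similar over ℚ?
No.

Both have characteristic polynomial (x + 2)^2, but the minimal polynomial of A is (x + 2)^2 while the minimal polynomial of B is x + 2. The minimal polynomial is a similarity invariant, so A and B are not similar.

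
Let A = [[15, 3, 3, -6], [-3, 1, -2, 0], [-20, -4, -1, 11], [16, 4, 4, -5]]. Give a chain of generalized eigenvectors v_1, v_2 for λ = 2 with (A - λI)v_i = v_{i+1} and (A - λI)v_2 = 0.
We seek v_1 ∈ ker((A - 2I)^2) \ ker(A - 2I), then set v_{i+1} = (A - 2I) v_i.

One such chain is v_1 = [[0, -1, 0, 0]]^T, v_2 = [[-3, 1, 4, -4]]^T. Check: (A - 2I) v_2 = [[0, 0, 0, 0]]^T = 0.

v_1 = [[0, -1, 0, 0]]^T, v_2 = [[-3, 1, 4, -4]]^T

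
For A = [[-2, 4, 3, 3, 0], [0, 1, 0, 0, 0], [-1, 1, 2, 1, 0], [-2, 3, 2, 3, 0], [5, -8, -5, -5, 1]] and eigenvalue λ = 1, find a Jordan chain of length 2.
v_1 = [[0, 1, 0, -1, 2]]^T, v_2 = [[1, 0, 0, 1, -3]]^T

We seek v_1 ∈ ker((A - I)^2) \ ker(A - I), then set v_{i+1} = (A - I) v_i.

One such chain is v_1 = [[0, 1, 0, -1, 2]]^T, v_2 = [[1, 0, 0, 1, -3]]^T. Check: (A - I) v_2 = [[0, 0, 0, 0, 0]]^T = 0.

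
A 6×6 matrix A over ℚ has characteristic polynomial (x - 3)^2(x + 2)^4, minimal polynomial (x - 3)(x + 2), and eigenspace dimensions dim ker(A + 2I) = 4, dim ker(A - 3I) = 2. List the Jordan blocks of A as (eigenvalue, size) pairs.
λ = -2: algebraic multiplicity 4 (exponent in χ_A), largest block size 1 (exponent in m_A), 4 blocks (geometric multiplicity). These force block sizes [1, 1, 1, 1].
λ = 3: algebraic multiplicity 2 (exponent in χ_A), largest block size 1 (exponent in m_A), 2 blocks (geometric multiplicity). These force block sizes [1, 1].

Jordan blocks: (-2, 1), (-2, 1), (-2, 1), (-2, 1), (3, 1), (3, 1)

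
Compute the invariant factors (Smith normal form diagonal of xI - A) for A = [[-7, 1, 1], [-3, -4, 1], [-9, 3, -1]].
The Jordan structure of A has elementary divisors (x + 4)^3. Arranging the block sizes at each eigenvalue in decreasing order and taking row products gives the invariant factors.

Invariant factors (smallest first, each dividing the next): (x + 4)^3.

Check: the last factor (x + 4)^3 is the minimal polynomial, and the product (x + 4)^3 is the characteristic polynomial.

(x + 4)^3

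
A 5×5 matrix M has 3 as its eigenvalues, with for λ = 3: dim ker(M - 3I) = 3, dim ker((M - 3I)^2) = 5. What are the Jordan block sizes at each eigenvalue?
Jordan blocks: (3, 2), (3, 2), (3, 1)

λ = 3: successive nullity increments [3, 2] count blocks of size ≥ k; block sizes are [2, 2, 1].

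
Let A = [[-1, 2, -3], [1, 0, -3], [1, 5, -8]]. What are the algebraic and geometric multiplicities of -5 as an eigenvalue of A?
algebraic multiplicity 1, geometric multiplicity 1

The characteristic polynomial is (x + 2)^2(x + 5), so the factor x + 5 appears with exponent 1: the algebraic multiplicity is 1.

rank(A + 5I) = 2, so the eigenspace has dimension 3 - 2 = 1: the geometric multiplicity is 1.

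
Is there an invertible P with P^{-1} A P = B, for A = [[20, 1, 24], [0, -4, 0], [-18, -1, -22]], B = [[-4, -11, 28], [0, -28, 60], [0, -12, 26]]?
Yes.

Two matrices over a field are similar if and only if they have the same invariant factors.

Both A and B have characteristic polynomial (x - 2)(x + 4)^2 and minimal polynomial (x - 2)(x + 4)^2. Computing further, both have invariant factors (x - 2)(x + 4)^2. Hence A and B are similar.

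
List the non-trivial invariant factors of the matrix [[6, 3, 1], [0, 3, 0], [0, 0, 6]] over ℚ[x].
The Jordan structure of A has elementary divisors (x - 3), (x - 6)^2. Arranging the block sizes at each eigenvalue in decreasing order and taking row products gives the invariant factors.

Invariant factors (smallest first, each dividing the next): (x - 6)^2(x - 3).

Check: the last factor (x - 6)^2(x - 3) is the minimal polynomial, and the product (x - 6)^2(x - 3) is the characteristic polynomial.

(x - 6)^2(x - 3)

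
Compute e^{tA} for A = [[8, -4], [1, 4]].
e^{tA} = [[(2*t + 1)*e^{6*t}, -4*t*e^{6*t}], [t*e^{6*t}, (1 - 2*t)*e^{6*t}]]

A has Jordan form J = [[6, 1], [0, 6]] with A = PJP^{-1}, so e^{tA} = P e^{tJ} P^{-1}.

For a Jordan block J_k(λ), e^{tJ_k(λ)} = e^{λt} · (I + tN + t^2 N^2/2! + ... + t^{k-1} N^{k-1}/(k-1)!) where N is the nilpotent superdiagonal part.

Assembling the blocks and conjugating back gives the entries of e^{tA} as shown above.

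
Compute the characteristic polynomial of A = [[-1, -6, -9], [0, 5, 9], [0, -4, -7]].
xI - A = [[x + 1, 6, 9], [0, x - 5, -9], [0, 4, x + 7]].

Expanding det(xI - A) along the first row:
det(xI - A) = + (x + 1)·det([[x - 5, -9], [4, x + 7]]) - (6)·det([[0, -9], [0, x + 7]]) + (9)·det([[0, x - 5], [0, 4]]).

Evaluating gives χ_A(x) = x^3 + 3x^2 + 3x + 1 = (x + 1)^3.

χ_A(x) = (x + 1)^3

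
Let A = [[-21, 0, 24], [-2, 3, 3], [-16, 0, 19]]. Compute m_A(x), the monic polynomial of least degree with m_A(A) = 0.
m_A(x) = (x - 3)^2(x + 5)

The characteristic polynomial factors as (x - 3)^2(x + 5). The minimal polynomial is ∏(x - λ)^{k_λ} where k_λ is the size of the largest Jordan block at λ.

For λ = -5: rank(A + 5I) = 2, and the largest Jordan block has size 1 (the smallest k with rank((A + 5I)^k) = rank((A + 5I)^(k+1))).
For λ = 3: rank(A - 3I) = 2, and the largest Jordan block has size 2 (the smallest k with rank((A - 3I)^k) = rank((A - 3I)^(k+1))).

So m_A(x) = (x - 3)^2(x + 5).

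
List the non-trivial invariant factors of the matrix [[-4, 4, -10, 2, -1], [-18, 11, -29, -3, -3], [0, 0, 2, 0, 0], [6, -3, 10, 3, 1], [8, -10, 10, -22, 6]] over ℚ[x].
The Jordan structure of A has elementary divisors (x - 2)^3, (x - 6)^2. Arranging the block sizes at each eigenvalue in decreasing order and taking row products gives the invariant factors.

Invariant factors (smallest first, each dividing the next): (x - 6)^2(x - 2)^3.

Check: the last factor (x - 6)^2(x - 2)^3 is the minimal polynomial, and the product (x - 6)^2(x - 2)^3 is the characteristic polynomial.

(x - 6)^2(x - 2)^3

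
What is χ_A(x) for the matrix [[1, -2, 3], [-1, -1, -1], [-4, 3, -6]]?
χ_A(x) = (x + 2)^3

xI - A = [[x - 1, 2, -3], [1, x + 1, 1], [4, -3, x + 6]].

Expanding det(xI - A) along the first row:
det(xI - A) = + (x - 1)·det([[x + 1, 1], [-3, x + 6]]) - (2)·det([[1, 1], [4, x + 6]]) + (-3)·det([[1, x + 1], [4, -3]]).

Evaluating gives χ_A(x) = x^3 + 6x^2 + 12x + 8 = (x + 2)^3.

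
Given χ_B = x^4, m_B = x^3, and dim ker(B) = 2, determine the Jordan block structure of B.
Jordan blocks: (0, 3), (0, 1)

λ = 0: algebraic multiplicity 4 (exponent in χ_B), largest block size 3 (exponent in m_B), 2 blocks (geometric multiplicity). These force block sizes [3, 1].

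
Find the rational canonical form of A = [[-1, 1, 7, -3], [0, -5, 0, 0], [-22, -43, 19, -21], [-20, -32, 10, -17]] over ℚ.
R = [[-5, 0, 0, 0], [0, 0, 0, -45], [0, 1, 0, 21], [0, 0, 1, 1]]

The invariant factors of A (the non-unit diagonal entries of the Smith normal form of xI - A over ℚ[x]) are x + 5, (x - 3)^2(x + 5), each dividing the next. The characteristic polynomial is their product, (x - 3)^2(x + 5)^2.

The rational canonical form is the block-diagonal matrix of companion matrices C(f_i):
R = [[-5, 0, 0, 0], [0, 0, 0, -45], [0, 1, 0, 21], [0, 0, 1, 1]].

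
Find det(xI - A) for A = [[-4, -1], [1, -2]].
χ_A(x) = (x + 3)^2

xI - A = [[x + 4, 1], [-1, x + 2]].

Expanding det(xI - A) along the first row:
det(xI - A) = + (x + 4)·det([[x + 2]]) - (1)·det([[-1]]).

Evaluating gives χ_A(x) = x^2 + 6x + 9 = (x + 3)^2.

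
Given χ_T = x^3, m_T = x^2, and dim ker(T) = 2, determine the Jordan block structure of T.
λ = 0: algebraic multiplicity 3 (exponent in χ_T), largest block size 2 (exponent in m_T), 2 blocks (geometric multiplicity). These force block sizes [2, 1].

Jordan blocks: (0, 2), (0, 1)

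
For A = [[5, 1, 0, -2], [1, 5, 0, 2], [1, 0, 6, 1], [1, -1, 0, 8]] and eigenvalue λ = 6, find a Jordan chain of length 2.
v_1 = [[1, 0, 1, -1]]^T, v_2 = [[1, -1, 0, -1]]^T

We seek v_1 ∈ ker((A - 6I)^2) \ ker(A - 6I), then set v_{i+1} = (A - 6I) v_i.

One such chain is v_1 = [[1, 0, 1, -1]]^T, v_2 = [[1, -1, 0, -1]]^T. Check: (A - 6I) v_2 = [[0, 0, 0, 0]]^T = 0.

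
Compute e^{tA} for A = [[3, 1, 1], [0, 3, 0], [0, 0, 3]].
A has Jordan form J = [[3, 1, 0], [0, 3, 0], [0, 0, 3]] with A = PJP^{-1}, so e^{tA} = P e^{tJ} P^{-1}.

For a Jordan block J_k(λ), e^{tJ_k(λ)} = e^{λt} · (I + tN + t^2 N^2/2! + ... + t^{k-1} N^{k-1}/(k-1)!) where N is the nilpotent superdiagonal part.

Assembling the blocks and conjugating back gives the entries of e^{tA} as shown above.

e^{tA} = [[e^{3*t}, t*e^{3*t}, t*e^{3*t}], [0, e^{3*t}, 0], [0, 0, e^{3*t}]]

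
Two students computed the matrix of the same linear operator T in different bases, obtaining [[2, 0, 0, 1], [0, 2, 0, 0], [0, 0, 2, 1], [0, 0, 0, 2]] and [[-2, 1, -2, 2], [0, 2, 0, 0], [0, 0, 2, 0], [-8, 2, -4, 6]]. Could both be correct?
Yes.

Two matrices over a field are similar if and only if they have the same invariant factors.

Both A and B have characteristic polynomial (x - 2)^4 and minimal polynomial (x - 2)^2. Computing further, both have invariant factors x - 2, x - 2, (x - 2)^2. Hence A and B are similar.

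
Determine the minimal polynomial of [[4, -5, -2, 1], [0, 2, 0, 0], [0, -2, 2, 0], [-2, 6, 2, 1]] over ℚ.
m_A(x) = (x - 3)(x - 2)^2

The characteristic polynomial factors as (x - 3)(x - 2)^3. The minimal polynomial is ∏(x - λ)^{k_λ} where k_λ is the size of the largest Jordan block at λ.

For λ = 2: rank(A - 2I) = 2, and the largest Jordan block has size 2 (the smallest k with rank((A - 2I)^k) = rank((A - 2I)^(k+1))).
For λ = 3: rank(A - 3I) = 3, and the largest Jordan block has size 1 (the smallest k with rank((A - 3I)^k) = rank((A - 3I)^(k+1))).

So m_A(x) = (x - 3)(x - 2)^2.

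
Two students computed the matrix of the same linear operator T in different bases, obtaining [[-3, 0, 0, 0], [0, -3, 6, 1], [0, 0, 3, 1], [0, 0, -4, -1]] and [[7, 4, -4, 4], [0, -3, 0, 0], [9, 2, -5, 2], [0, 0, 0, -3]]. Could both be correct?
Yes.

Two matrices over a field are similar if and only if they have the same invariant factors.

Both A and B have characteristic polynomial (x - 1)^2(x + 3)^2 and minimal polynomial (x - 1)^2(x + 3). Computing further, both have invariant factors x + 3, (x - 1)^2(x + 3). Hence A and B are similar.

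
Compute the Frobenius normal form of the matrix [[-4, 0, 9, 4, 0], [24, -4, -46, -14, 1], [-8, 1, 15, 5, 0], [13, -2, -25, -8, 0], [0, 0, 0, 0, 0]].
The invariant factors of A (the non-unit diagonal entries of the Smith normal form of xI - A over ℚ[x]) are x(x + 1)(x^3 + 3x + 2), each dividing the next. The characteristic polynomial is their product, x(x + 1)(x^3 + 3x + 2).

The rational canonical form is the block-diagonal matrix of companion matrices C(f_i):
R = [[0, 0, 0, 0, 0], [1, 0, 0, 0, -2], [0, 1, 0, 0, -5], [0, 0, 1, 0, -3], [0, 0, 0, 1, -1]].

Note the characteristic polynomial does not split into linear factors over ℚ, so A has no Jordan form over ℚ; the rational canonical form exists over any field.

R = [[0, 0, 0, 0, 0], [1, 0, 0, 0, -2], [0, 1, 0, 0, -5], [0, 0, 1, 0, -3], [0, 0, 0, 1, -1]]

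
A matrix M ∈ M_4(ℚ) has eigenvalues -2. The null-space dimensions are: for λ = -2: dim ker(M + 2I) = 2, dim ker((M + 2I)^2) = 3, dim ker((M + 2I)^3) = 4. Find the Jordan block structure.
λ = -2: successive nullity increments [2, 1, 1] count blocks of size ≥ k; block sizes are [3, 1].

Jordan blocks: (-2, 3), (-2, 1)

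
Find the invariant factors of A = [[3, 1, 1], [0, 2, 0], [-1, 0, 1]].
The Jordan structure of A has elementary divisors (x - 2)^3. Arranging the block sizes at each eigenvalue in decreasing order and taking row products gives the invariant factors.

Invariant factors (smallest first, each dividing the next): (x - 2)^3.

Check: the last factor (x - 2)^3 is the minimal polynomial, and the product (x - 2)^3 is the characteristic polynomial.

(x - 2)^3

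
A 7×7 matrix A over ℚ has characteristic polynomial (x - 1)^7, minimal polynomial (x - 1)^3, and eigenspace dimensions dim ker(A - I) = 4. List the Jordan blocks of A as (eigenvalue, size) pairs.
Jordan blocks: (1, 3), (1, 2), (1, 1), (1, 1)

λ = 1: algebraic multiplicity 7 (exponent in χ_A), largest block size 3 (exponent in m_A), 4 blocks (geometric multiplicity). These force block sizes [3, 2, 1, 1].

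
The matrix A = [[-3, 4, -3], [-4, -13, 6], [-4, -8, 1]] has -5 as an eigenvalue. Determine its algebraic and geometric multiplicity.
algebraic multiplicity 3, geometric multiplicity 2

The characteristic polynomial is (x + 5)^3, so the factor x + 5 appears with exponent 3: the algebraic multiplicity is 3.

rank(A + 5I) = 1, so the eigenspace has dimension 3 - 1 = 2: the geometric multiplicity is 2.

Since 2 < 3, A is not diagonalizable.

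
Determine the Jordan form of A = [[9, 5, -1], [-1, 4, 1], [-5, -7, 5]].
The characteristic polynomial is det(xI - A) = (x - 6)^3, so the eigenvalues are 6 (algebraic multiplicity 3).

For λ = 6: rank(A - 6I) = 2, rank((A - 6I)^2) = 1, rank((A - 6I)^3) = 0. The eigenspace has dimension 3 - 2 = 1, so there is 1 Jordan block; the rank sequence gives block sizes [3].

Assembling the blocks gives the Jordan form J above.

J = [[6, 1, 0], [0, 6, 1], [0, 0, 6]]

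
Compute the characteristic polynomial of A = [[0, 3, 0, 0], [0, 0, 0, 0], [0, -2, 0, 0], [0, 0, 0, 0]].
xI - A = [[x, -3, 0, 0], [0, x, 0, 0], [0, 2, x, 0], [0, 0, 0, x]].

Expanding det(xI - A) along the first row:
det(xI - A) = + (x)·det([[x, 0, 0], [2, x, 0], [0, 0, x]]) - (-3)·det([[0, 0, 0], [0, x, 0], [0, 0, x]]) + (0)·det([[0, x, 0], [0, 2, 0], [0, 0, x]]) - (0)·det([[0, x, 0], [0, 2, x], [0, 0, 0]]).

Evaluating gives χ_A(x) = x^4.

χ_A(x) = x^4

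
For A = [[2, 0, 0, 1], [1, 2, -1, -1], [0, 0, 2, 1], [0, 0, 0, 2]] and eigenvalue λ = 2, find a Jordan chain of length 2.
We seek v_1 ∈ ker((A - 2I)^2) \ ker(A - 2I), then set v_{i+1} = (A - 2I) v_i.

One such chain is v_1 = [[1, 0, 0, 0]]^T, v_2 = [[0, 1, 0, 0]]^T. Check: (A - 2I) v_2 = [[0, 0, 0, 0]]^T = 0.

v_1 = [[1, 0, 0, 0]]^T, v_2 = [[0, 1, 0, 0]]^T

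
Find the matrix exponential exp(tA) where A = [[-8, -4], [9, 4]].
e^{tA} = [[(1 - 6*t)*e^{-2*t}, -4*t*e^{-2*t}], [9*t*e^{-2*t}, (6*t + 1)*e^{-2*t}]]

A has Jordan form J = [[-2, 1], [0, -2]] with A = PJP^{-1}, so e^{tA} = P e^{tJ} P^{-1}.

For a Jordan block J_k(λ), e^{tJ_k(λ)} = e^{λt} · (I + tN + t^2 N^2/2! + ... + t^{k-1} N^{k-1}/(k-1)!) where N is the nilpotent superdiagonal part.

Assembling the blocks and conjugating back gives the entries of e^{tA} as shown above.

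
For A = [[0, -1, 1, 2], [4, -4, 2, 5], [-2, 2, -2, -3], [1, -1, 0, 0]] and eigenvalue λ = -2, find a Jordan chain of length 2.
We seek v_1 ∈ ker((A + 2I)^2) \ ker(A + 2I), then set v_{i+1} = (A + 2I) v_i.

One such chain is v_1 = [[0, -2, 1, -1]]^T, v_2 = [[1, 1, -1, 0]]^T. Check: (A + 2I) v_2 = [[0, 0, 0, 0]]^T = 0.

v_1 = [[0, -2, 1, -1]]^T, v_2 = [[1, 1, -1, 0]]^T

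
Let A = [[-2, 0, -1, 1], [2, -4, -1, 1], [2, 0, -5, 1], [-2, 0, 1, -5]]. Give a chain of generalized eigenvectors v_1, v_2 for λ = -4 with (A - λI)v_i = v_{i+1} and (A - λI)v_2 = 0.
We seek v_1 ∈ ker((A + 4I)^2) \ ker(A + 4I), then set v_{i+1} = (A + 4I) v_i.

One such chain is v_1 = [[0, 0, 0, 1]]^T, v_2 = [[1, 1, 1, -1]]^T. Check: (A + 4I) v_2 = [[0, 0, 0, 0]]^T = 0.

v_1 = [[0, 0, 0, 1]]^T, v_2 = [[1, 1, 1, -1]]^T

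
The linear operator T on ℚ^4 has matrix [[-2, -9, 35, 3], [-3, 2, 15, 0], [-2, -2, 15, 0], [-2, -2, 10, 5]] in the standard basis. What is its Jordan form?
J = [[5, 1, 0, 0], [0, 5, 1, 0], [0, 0, 5, 0], [0, 0, 0, 5]]

The characteristic polynomial is det(xI - A) = (x - 5)^4, so the eigenvalues are 5 (algebraic multiplicity 4).

For λ = 5: rank(A - 5I) = 2, rank((A - 5I)^2) = 1, rank((A - 5I)^3) = 0. The eigenspace has dimension 4 - 2 = 2, so there are 2 Jordan blocks; the rank sequence gives block sizes [3, 1].

Assembling the blocks gives the Jordan form J above.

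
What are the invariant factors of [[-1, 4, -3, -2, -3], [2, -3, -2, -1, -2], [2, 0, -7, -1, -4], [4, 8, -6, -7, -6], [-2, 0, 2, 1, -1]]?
The Jordan structure of A has elementary divisors (x + 5)^2, (x + 3)^2, (x + 3). Arranging the block sizes at each eigenvalue in decreasing order and taking row products gives the invariant factors.

Invariant factors (smallest first, each dividing the next): x + 3, (x + 3)^2(x + 5)^2.

Check: the last factor (x + 3)^2(x + 5)^2 is the minimal polynomial, and the product (x + 3)^3(x + 5)^2 is the characteristic polynomial.

x + 3, (x + 3)^2(x + 5)^2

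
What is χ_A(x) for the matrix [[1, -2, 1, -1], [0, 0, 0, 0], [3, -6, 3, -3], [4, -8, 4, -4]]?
xI - A = [[x - 1, 2, -1, 1], [0, x, 0, 0], [-3, 6, x - 3, 3], [-4, 8, -4, x + 4]].

Expanding det(xI - A) along the first row:
det(xI - A) = + (x - 1)·det([[x, 0, 0], [6, x - 3, 3], [8, -4, x + 4]]) - (2)·det([[0, 0, 0], [-3, x - 3, 3], [-4, -4, x + 4]]) + (-1)·det([[0, x, 0], [-3, 6, 3], [-4, 8, x + 4]]) - (1)·det([[0, x, 0], [-3, 6, x - 3], [-4, 8, -4]]).

Evaluating gives χ_A(x) = x^4.

χ_A(x) = x^4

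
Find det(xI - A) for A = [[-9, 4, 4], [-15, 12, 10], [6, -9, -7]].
χ_A(x) = (x - 2)(x + 3)^2

xI - A = [[x + 9, -4, -4], [15, x - 12, -10], [-6, 9, x + 7]].

Expanding det(xI - A) along the first row:
det(xI - A) = + (x + 9)·det([[x - 12, -10], [9, x + 7]]) - (-4)·det([[15, -10], [-6, x + 7]]) + (-4)·det([[15, x - 12], [-6, 9]]).

Evaluating gives χ_A(x) = x^3 + 4x^2 - 3x - 18 = (x - 2)(x + 3)^2.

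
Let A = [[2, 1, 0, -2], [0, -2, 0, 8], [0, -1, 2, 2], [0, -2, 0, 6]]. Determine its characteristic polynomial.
χ_A(x) = (x - 2)^4

xI - A = [[x - 2, -1, 0, 2], [0, x + 2, 0, -8], [0, 1, x - 2, -2], [0, 2, 0, x - 6]].

Expanding det(xI - A) along the first row:
det(xI - A) = + (x - 2)·det([[x + 2, 0, -8], [1, x - 2, -2], [2, 0, x - 6]]) - (-1)·det([[0, 0, -8], [0, x - 2, -2], [0, 0, x - 6]]) + (0)·det([[0, x + 2, -8], [0, 1, -2], [0, 2, x - 6]]) - (2)·det([[0, x + 2, 0], [0, 1, x - 2], [0, 2, 0]]).

Evaluating gives χ_A(x) = x^4 - 8x^3 + 24x^2 - 32x + 16 = (x - 2)^4.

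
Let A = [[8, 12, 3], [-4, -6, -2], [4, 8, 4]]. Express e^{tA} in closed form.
A has Jordan form J = [[2, 1, 0], [0, 2, 0], [0, 0, 2]] with A = PJP^{-1}, so e^{tA} = P e^{tJ} P^{-1}.

For a Jordan block J_k(λ), e^{tJ_k(λ)} = e^{λt} · (I + tN + t^2 N^2/2! + ... + t^{k-1} N^{k-1}/(k-1)!) where N is the nilpotent superdiagonal part.

Assembling the blocks and conjugating back gives the entries of e^{tA} as shown above.

e^{tA} = [[(6*t + 1)*e^{2*t}, 12*t*e^{2*t}, 3*t*e^{2*t}], [-4*t*e^{2*t}, (1 - 8*t)*e^{2*t}, -2*t*e^{2*t}], [4*t*e^{2*t}, 8*t*e^{2*t}, (2*t + 1)*e^{2*t}]]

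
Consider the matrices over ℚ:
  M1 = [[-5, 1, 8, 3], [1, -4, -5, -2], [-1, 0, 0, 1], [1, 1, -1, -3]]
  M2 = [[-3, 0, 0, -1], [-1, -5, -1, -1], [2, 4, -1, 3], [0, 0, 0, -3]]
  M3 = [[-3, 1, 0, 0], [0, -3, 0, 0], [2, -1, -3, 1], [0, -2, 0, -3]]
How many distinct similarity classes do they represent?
1 class: {M1, M2, M3}

Characteristic polynomials: χ_{M1} = (x + 3)^4, χ_{M2} = (x + 3)^4, χ_{M3} = (x + 3)^4.

{M1, M2, M3}: invariant factors (x + 3)^2, (x + 3)^2.

Matrices are similar if and only if their invariant-factor lists agree; the partition into similarity classes is {M1, M2, M3}.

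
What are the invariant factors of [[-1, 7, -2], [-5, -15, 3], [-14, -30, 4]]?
The Jordan structure of A has elementary divisors (x + 4)^3. Arranging the block sizes at each eigenvalue in decreasing order and taking row products gives the invariant factors.

Invariant factors (smallest first, each dividing the next): (x + 4)^3.

Check: the last factor (x + 4)^3 is the minimal polynomial, and the product (x + 4)^3 is the characteristic polynomial.

(x + 4)^3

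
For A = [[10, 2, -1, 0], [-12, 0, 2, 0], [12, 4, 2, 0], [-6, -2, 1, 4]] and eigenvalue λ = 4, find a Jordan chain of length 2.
We seek v_1 ∈ ker((A - 4I)^2) \ ker(A - 4I), then set v_{i+1} = (A - 4I) v_i.

One such chain is v_1 = [[-1, 3, -1, -1]]^T, v_2 = [[1, -2, 2, -1]]^T. Check: (A - 4I) v_2 = [[0, 0, 0, 0]]^T = 0.

v_1 = [[-1, 3, -1, -1]]^T, v_2 = [[1, -2, 2, -1]]^T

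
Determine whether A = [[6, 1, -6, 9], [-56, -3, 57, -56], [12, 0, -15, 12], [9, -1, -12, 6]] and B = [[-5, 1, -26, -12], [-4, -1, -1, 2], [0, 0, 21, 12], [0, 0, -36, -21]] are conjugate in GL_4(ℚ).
Two matrices over a field are similar if and only if they have the same invariant factors.

Both A and B have characteristic polynomial (x - 3)(x + 3)^3 and minimal polynomial (x - 3)(x + 3)^3. Computing further, both have invariant factors (x - 3)(x + 3)^3. Hence A and B are similar.

Yes.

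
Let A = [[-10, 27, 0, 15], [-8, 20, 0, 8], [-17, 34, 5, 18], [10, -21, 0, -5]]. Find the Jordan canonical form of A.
J = [[-4, 0, 0, 0], [0, 4, 0, 0], [0, 0, 5, 1], [0, 0, 0, 5]]

The characteristic polynomial is det(xI - A) = (x - 5)^2(x - 4)(x + 4), so the eigenvalues are -4 (algebraic multiplicity 1), 4 (algebraic multiplicity 1), 5 (algebraic multiplicity 2).

For λ = -4: algebraic multiplicity 1 gives one 1×1 block.

For λ = 4: algebraic multiplicity 1 gives one 1×1 block.

For λ = 5: rank(A - 5I) = 3, rank((A - 5I)^2) = 2. The eigenspace has dimension 4 - 3 = 1, so there is 1 Jordan block; the rank sequence gives block sizes [2].

Assembling the blocks gives the Jordan form J above.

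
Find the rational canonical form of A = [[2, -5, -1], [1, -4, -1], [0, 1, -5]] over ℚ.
R = [[0, 0, 16], [1, 0, -8], [0, 1, -7]]

The invariant factors of A (the non-unit diagonal entries of the Smith normal form of xI - A over ℚ[x]) are (x - 1)(x + 4)^2, each dividing the next. The characteristic polynomial is their product, (x - 1)(x + 4)^2.

The rational canonical form is the block-diagonal matrix of companion matrices C(f_i):
R = [[0, 0, 16], [1, 0, -8], [0, 1, -7]].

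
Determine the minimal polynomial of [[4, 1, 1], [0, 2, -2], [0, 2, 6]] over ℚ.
The characteristic polynomial factors as (x - 4)^3. The minimal polynomial is ∏(x - λ)^{k_λ} where k_λ is the size of the largest Jordan block at λ.

For λ = 4: rank(A - 4I) = 1, and the largest Jordan block has size 2 (the smallest k with rank((A - 4I)^k) = rank((A - 4I)^(k+1))).

So m_A(x) = (x - 4)^2.

m_A(x) = (x - 4)^2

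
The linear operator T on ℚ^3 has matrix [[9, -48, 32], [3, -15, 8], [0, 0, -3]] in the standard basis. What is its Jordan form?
The characteristic polynomial is det(xI - A) = (x + 3)^3, so the eigenvalues are -3 (algebraic multiplicity 3).

For λ = -3: rank(A + 3I) = 1, rank((A + 3I)^2) = 0. The eigenspace has dimension 3 - 1 = 2, so there are 2 Jordan blocks; the rank sequence gives block sizes [2, 1].

Assembling the blocks gives the Jordan form J above.

J = [[-3, 1, 0], [0, -3, 0], [0, 0, -3]]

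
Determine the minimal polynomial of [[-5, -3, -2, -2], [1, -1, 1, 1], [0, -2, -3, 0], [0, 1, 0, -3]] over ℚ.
m_A(x) = (x + 3)^3

The characteristic polynomial factors as (x + 3)^4. The minimal polynomial is ∏(x - λ)^{k_λ} where k_λ is the size of the largest Jordan block at λ.

For λ = -3: rank(A + 3I) = 2, and the largest Jordan block has size 3 (the smallest k with rank((A + 3I)^k) = rank((A + 3I)^(k+1))).

So m_A(x) = (x + 3)^3.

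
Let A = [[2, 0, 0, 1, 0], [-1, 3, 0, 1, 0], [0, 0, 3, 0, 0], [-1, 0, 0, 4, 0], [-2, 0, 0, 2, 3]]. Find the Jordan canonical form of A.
J = [[3, 1, 0, 0, 0], [0, 3, 0, 0, 0], [0, 0, 3, 0, 0], [0, 0, 0, 3, 0], [0, 0, 0, 0, 3]]

The characteristic polynomial is det(xI - A) = (x - 3)^5, so the eigenvalues are 3 (algebraic multiplicity 5).

For λ = 3: rank(A - 3I) = 1, rank((A - 3I)^2) = 0. The eigenspace has dimension 5 - 1 = 4, so there are 4 Jordan blocks; the rank sequence gives block sizes [2, 1, 1, 1].

Assembling the blocks gives the Jordan form J above.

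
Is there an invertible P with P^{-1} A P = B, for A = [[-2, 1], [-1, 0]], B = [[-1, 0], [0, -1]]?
Both have characteristic polynomial (x + 1)^2, but the minimal polynomial of A is (x + 1)^2 while the minimal polynomial of B is x + 1. The minimal polynomial is a similarity invariant, so A and B are not similar.

No.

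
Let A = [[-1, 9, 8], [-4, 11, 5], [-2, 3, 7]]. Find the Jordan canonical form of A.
J = [[5, 0, 0], [0, 6, 1], [0, 0, 6]]

The characteristic polynomial is det(xI - A) = (x - 6)^2(x - 5), so the eigenvalues are 5 (algebraic multiplicity 1), 6 (algebraic multiplicity 2).

For λ = 5: algebraic multiplicity 1 gives one 1×1 block.

For λ = 6: rank(A - 6I) = 2, rank((A - 6I)^2) = 1. The eigenspace has dimension 3 - 2 = 1, so there is 1 Jordan block; the rank sequence gives block sizes [2].

Assembling the blocks gives the Jordan form J above.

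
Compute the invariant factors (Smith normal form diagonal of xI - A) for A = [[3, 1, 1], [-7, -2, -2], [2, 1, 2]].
The Jordan structure of A has elementary divisors (x - 1)^3. Arranging the block sizes at each eigenvalue in decreasing order and taking row products gives the invariant factors.

Invariant factors (smallest first, each dividing the next): (x - 1)^3.

Check: the last factor (x - 1)^3 is the minimal polynomial, and the product (x - 1)^3 is the characteristic polynomial.

(x - 1)^3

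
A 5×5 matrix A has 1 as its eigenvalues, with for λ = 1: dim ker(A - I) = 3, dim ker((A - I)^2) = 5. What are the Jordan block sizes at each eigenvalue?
λ = 1: successive nullity increments [3, 2] count blocks of size ≥ k; block sizes are [2, 2, 1].

Jordan blocks: (1, 2), (1, 2), (1, 1)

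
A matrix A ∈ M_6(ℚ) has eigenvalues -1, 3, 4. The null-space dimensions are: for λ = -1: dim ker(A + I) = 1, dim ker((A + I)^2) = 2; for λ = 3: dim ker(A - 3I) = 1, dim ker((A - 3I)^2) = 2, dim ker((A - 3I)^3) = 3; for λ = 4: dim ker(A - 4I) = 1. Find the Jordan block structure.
λ = -1: successive nullity increments [1, 1] count blocks of size ≥ k; block sizes are [2].
λ = 3: successive nullity increments [1, 1, 1] count blocks of size ≥ k; block sizes are [3].
λ = 4: successive nullity increments [1] count blocks of size ≥ k; block sizes are [1].

Jordan blocks: (-1, 2), (3, 3), (4, 1)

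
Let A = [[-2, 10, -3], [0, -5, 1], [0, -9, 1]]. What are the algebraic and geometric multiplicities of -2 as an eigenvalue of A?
algebraic multiplicity 3, geometric multiplicity 1

The characteristic polynomial is (x + 2)^3, so the factor x + 2 appears with exponent 3: the algebraic multiplicity is 3.

rank(A + 2I) = 2, so the eigenspace has dimension 3 - 2 = 1: the geometric multiplicity is 1.

Since 1 < 3, A is not diagonalizable.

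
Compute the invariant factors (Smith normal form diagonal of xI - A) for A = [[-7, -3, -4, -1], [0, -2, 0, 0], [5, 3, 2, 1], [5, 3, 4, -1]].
x + 2, x + 2, (x + 2)^2

The Jordan structure of A has elementary divisors (x + 2)^2, (x + 2), (x + 2). Arranging the block sizes at each eigenvalue in decreasing order and taking row products gives the invariant factors.

Invariant factors (smallest first, each dividing the next): x + 2, x + 2, (x + 2)^2.

Check: the last factor (x + 2)^2 is the minimal polynomial, and the product (x + 2)^4 is the characteristic polynomial.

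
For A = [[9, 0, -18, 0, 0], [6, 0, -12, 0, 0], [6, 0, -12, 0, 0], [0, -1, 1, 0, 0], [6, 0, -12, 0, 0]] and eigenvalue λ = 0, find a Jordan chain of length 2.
We seek v_1 ∈ ker(A^2) \ ker(A), then set v_{i+1} = A v_i.

One such chain is v_1 = [[2, 0, 1, 0, 1]]^T, v_2 = [[0, 0, 0, 1, 0]]^T. Check: A v_2 = [[0, 0, 0, 0, 0]]^T = 0.

v_1 = [[2, 0, 1, 0, 1]]^T, v_2 = [[0, 0, 0, 1, 0]]^T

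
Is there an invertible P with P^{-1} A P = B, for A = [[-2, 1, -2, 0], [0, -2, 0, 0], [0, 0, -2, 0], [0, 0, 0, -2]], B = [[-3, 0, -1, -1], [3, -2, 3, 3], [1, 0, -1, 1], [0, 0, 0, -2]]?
Two matrices over a field are similar if and only if they have the same invariant factors.

Both A and B have characteristic polynomial (x + 2)^4 and minimal polynomial (x + 2)^2. Computing further, both have invariant factors x + 2, x + 2, (x + 2)^2. Hence A and B are similar.

Yes.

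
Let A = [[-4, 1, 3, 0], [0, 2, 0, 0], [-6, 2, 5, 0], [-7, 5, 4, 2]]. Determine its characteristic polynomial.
χ_A(x) = (x - 2)^3(x + 1)

xI - A = [[x + 4, -1, -3, 0], [0, x - 2, 0, 0], [6, -2, x - 5, 0], [7, -5, -4, x - 2]].

Expanding det(xI - A) along the first row:
det(xI - A) = + (x + 4)·det([[x - 2, 0, 0], [-2, x - 5, 0], [-5, -4, x - 2]]) - (-1)·det([[0, 0, 0], [6, x - 5, 0], [7, -4, x - 2]]) + (-3)·det([[0, x - 2, 0], [6, -2, 0], [7, -5, x - 2]]) - (0)·det([[0, x - 2, 0], [6, -2, x - 5], [7, -5, -4]]).

Evaluating gives χ_A(x) = x^4 - 5x^3 + 6x^2 + 4x - 8 = (x - 2)^3(x + 1).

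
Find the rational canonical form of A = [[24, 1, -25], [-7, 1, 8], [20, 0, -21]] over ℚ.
The invariant factors of A (the non-unit diagonal entries of the Smith normal form of xI - A over ℚ[x]) are (x - 3)(x^2 - x + 3), each dividing the next. The characteristic polynomial is their product, (x - 3)(x^2 - x + 3).

The rational canonical form is the block-diagonal matrix of companion matrices C(f_i):
R = [[0, 0, 9], [1, 0, -6], [0, 1, 4]].

Note the characteristic polynomial does not split into linear factors over ℚ, so A has no Jordan form over ℚ; the rational canonical form exists over any field.

R = [[0, 0, 9], [1, 0, -6], [0, 1, 4]]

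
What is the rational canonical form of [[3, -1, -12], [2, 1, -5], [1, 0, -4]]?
R = [[0, 0, -3], [1, 0, -1], [0, 1, 0]]

The invariant factors of A (the non-unit diagonal entries of the Smith normal form of xI - A over ℚ[x]) are x^3 + x + 3, each dividing the next. The characteristic polynomial is their product, x^3 + x + 3.

The rational canonical form is the block-diagonal matrix of companion matrices C(f_i):
R = [[0, 0, -3], [1, 0, -1], [0, 1, 0]].

Note the characteristic polynomial does not split into linear factors over ℚ, so A has no Jordan form over ℚ; the rational canonical form exists over any field.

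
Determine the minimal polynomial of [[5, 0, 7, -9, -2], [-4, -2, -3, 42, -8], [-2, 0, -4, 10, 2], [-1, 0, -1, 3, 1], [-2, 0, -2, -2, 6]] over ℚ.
m_A(x) = (x - 4)^3(x + 2)^2

The characteristic polynomial factors as (x - 4)^3(x + 2)^2. The minimal polynomial is ∏(x - λ)^{k_λ} where k_λ is the size of the largest Jordan block at λ.

For λ = -2: rank(A + 2I) = 4, and the largest Jordan block has size 2 (the smallest k with rank((A + 2I)^k) = rank((A + 2I)^(k+1))).
For λ = 4: rank(A - 4I) = 4, and the largest Jordan block has size 3 (the smallest k with rank((A - 4I)^k) = rank((A - 4I)^(k+1))).

So m_A(x) = (x - 4)^3(x + 2)^2.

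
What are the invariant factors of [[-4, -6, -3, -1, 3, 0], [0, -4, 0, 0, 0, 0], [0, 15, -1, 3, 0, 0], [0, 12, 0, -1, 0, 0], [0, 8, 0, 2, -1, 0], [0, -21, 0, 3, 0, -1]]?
x + 1, x + 1, (x + 1)^2(x + 4)^2

The Jordan structure of A has elementary divisors (x + 4)^2, (x + 1)^2, (x + 1), (x + 1). Arranging the block sizes at each eigenvalue in decreasing order and taking row products gives the invariant factors.

Invariant factors (smallest first, each dividing the next): x + 1, x + 1, (x + 1)^2(x + 4)^2.

Check: the last factor (x + 1)^2(x + 4)^2 is the minimal polynomial, and the product (x + 1)^4(x + 4)^2 is the characteristic polynomial.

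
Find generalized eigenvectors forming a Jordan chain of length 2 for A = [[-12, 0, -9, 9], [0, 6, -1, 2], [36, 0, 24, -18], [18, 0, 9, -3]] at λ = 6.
v_1 = [[0, 0, 1, 1]]^T, v_2 = [[0, 1, 0, 0]]^T

We seek v_1 ∈ ker((A - 6I)^2) \ ker(A - 6I), then set v_{i+1} = (A - 6I) v_i.

One such chain is v_1 = [[0, 0, 1, 1]]^T, v_2 = [[0, 1, 0, 0]]^T. Check: (A - 6I) v_2 = [[0, 0, 0, 0]]^T = 0.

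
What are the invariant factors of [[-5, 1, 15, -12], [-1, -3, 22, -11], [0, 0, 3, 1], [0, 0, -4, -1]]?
(x - 1)^2(x + 4)^2

The Jordan structure of A has elementary divisors (x + 4)^2, (x - 1)^2. Arranging the block sizes at each eigenvalue in decreasing order and taking row products gives the invariant factors.

Invariant factors (smallest first, each dividing the next): (x - 1)^2(x + 4)^2.

Check: the last factor (x - 1)^2(x + 4)^2 is the minimal polynomial, and the product (x - 1)^2(x + 4)^2 is the characteristic polynomial.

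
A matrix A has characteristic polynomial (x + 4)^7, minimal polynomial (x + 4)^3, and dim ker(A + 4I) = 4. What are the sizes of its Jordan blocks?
Jordan blocks: (-4, 3), (-4, 2), (-4, 1), (-4, 1)

λ = -4: algebraic multiplicity 7 (exponent in χ_A), largest block size 3 (exponent in m_A), 4 blocks (geometric multiplicity). These force block sizes [3, 2, 1, 1].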